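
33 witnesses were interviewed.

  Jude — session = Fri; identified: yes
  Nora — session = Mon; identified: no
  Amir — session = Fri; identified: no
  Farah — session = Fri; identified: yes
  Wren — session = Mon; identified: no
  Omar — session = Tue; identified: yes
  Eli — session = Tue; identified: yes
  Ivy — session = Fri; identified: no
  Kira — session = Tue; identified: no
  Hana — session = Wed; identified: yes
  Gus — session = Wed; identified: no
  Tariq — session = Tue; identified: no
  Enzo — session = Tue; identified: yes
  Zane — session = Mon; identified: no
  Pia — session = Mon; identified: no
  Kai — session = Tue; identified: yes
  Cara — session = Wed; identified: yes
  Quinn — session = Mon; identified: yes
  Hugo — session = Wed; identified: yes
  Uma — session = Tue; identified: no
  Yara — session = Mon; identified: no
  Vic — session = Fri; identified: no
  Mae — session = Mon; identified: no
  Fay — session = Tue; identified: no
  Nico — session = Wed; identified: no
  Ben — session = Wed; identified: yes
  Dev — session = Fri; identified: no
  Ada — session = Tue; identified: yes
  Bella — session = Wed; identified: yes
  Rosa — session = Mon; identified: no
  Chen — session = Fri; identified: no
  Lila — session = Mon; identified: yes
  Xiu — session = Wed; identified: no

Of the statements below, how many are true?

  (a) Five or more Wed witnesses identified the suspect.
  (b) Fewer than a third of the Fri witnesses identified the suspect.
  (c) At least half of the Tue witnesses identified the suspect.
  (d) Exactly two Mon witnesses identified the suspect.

(a) Wed: |A| = 8, |A ∩ B| = 5; needs |A ∩ B| ≥ 5 — true.
(b) Fri: |A| = 7, |A ∩ B| = 2; needs |A ∩ B| / |A| < 1/3 — true.
(c) Tue: |A| = 9, |A ∩ B| = 5; needs |A ∩ B| ≥ |A ∖ B| — true.
(d) Mon: |A| = 9, |A ∩ B| = 2; needs |A ∩ B| = 2 — true.

4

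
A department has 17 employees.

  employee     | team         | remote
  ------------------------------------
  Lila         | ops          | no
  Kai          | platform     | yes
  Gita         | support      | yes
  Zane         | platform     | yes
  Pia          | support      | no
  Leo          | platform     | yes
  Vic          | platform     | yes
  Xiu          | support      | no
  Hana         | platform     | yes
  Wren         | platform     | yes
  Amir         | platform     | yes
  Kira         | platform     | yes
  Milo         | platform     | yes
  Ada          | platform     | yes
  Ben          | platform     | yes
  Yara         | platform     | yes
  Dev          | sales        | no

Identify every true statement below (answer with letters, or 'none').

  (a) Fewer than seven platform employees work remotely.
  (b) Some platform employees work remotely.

(b)

|A| = 12, |A ∩ B| = 12, |A ∖ B| = 0.
(a) |A ∩ B| < 7: fails.
(b) A ∩ B ≠ ∅ (|A ∩ B| ≥ 1): holds.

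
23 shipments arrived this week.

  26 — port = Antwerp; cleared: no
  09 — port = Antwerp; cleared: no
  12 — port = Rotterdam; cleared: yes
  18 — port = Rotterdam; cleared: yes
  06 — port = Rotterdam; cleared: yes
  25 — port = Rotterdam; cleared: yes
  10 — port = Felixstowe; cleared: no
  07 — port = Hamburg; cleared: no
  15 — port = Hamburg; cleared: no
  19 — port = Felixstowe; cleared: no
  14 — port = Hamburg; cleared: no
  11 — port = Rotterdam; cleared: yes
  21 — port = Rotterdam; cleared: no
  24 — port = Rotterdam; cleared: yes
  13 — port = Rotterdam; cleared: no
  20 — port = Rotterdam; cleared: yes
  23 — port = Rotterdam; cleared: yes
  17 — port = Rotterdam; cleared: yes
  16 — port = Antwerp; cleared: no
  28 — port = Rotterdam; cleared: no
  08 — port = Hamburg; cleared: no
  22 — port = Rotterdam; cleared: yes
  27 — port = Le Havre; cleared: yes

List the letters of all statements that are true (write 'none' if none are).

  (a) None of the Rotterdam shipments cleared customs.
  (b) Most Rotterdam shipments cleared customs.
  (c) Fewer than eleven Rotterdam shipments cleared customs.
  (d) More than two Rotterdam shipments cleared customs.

|A| = 13, |A ∩ B| = 10, |A ∖ B| = 3.
(a) A ∩ B = ∅ (|A ∩ B| = 0): fails.
(b) |A ∩ B| > |A ∖ B|: holds.
(c) |A ∩ B| < 11: holds.
(d) |A ∩ B| > 2: holds.

(b), (c), (d)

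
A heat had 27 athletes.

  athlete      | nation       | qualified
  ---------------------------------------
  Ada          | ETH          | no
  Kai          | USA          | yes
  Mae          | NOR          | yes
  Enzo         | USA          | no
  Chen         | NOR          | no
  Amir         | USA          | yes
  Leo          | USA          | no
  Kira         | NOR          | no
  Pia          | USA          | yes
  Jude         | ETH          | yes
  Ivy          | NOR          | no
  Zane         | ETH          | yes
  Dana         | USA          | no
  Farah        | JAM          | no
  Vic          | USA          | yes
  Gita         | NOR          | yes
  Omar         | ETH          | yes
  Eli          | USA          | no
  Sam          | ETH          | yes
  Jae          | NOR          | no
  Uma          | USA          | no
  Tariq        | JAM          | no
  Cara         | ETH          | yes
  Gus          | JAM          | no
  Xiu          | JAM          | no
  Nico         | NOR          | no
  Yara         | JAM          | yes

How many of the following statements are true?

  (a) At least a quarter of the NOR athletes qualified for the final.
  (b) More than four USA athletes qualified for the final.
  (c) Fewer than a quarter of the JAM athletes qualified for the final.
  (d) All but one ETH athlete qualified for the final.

3

(a) NOR: |A| = 7, |A ∩ B| = 2; needs |A ∩ B| / |A| ≥ 1/4 — true.
(b) USA: |A| = 9, |A ∩ B| = 4; needs |A ∩ B| > 4 — false.
(c) JAM: |A| = 5, |A ∩ B| = 1; needs |A ∩ B| / |A| < 1/4 — true.
(d) ETH: |A| = 6, |A ∩ B| = 5; needs |A ∖ B| = 1 — true.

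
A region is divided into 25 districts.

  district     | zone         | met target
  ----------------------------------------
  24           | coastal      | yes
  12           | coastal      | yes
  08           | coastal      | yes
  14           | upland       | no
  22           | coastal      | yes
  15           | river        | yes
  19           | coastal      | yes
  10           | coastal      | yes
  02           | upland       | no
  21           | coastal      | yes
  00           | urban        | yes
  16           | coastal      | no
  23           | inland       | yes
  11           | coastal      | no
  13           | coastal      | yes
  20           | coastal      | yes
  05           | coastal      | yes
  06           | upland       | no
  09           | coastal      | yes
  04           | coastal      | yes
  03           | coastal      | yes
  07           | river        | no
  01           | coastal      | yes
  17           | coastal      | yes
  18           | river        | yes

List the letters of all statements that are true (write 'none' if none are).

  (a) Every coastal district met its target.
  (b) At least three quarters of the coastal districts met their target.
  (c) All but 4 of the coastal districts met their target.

(b)

|A| = 17, |A ∩ B| = 15, |A ∖ B| = 2.
(a) A ⊆ B, i.e. every element of A is in B (|A ∖ B| = 0): fails.
(b) |A ∩ B| / |A| ≥ 3/4: holds.
(c) |A ∖ B| = 4: fails.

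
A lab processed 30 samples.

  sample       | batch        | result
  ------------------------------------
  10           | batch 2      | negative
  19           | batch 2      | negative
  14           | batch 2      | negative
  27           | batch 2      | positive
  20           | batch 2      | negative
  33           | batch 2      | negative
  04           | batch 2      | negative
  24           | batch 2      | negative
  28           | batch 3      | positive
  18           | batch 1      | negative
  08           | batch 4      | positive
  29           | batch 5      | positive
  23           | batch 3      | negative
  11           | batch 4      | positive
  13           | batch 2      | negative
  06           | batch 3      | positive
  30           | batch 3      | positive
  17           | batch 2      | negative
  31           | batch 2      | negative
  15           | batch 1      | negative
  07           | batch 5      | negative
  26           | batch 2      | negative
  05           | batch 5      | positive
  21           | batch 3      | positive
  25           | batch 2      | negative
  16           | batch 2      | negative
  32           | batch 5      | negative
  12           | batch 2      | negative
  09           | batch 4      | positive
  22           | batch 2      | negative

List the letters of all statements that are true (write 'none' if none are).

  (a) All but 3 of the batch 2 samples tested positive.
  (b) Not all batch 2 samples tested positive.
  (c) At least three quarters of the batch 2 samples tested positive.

(b)

|A| = 16, |A ∩ B| = 1, |A ∖ B| = 15.
(a) |A ∖ B| = 3: fails.
(b) A ⊄ B (|A ∖ B| ≥ 1): holds.
(c) |A ∩ B| / |A| ≥ 3/4: fails.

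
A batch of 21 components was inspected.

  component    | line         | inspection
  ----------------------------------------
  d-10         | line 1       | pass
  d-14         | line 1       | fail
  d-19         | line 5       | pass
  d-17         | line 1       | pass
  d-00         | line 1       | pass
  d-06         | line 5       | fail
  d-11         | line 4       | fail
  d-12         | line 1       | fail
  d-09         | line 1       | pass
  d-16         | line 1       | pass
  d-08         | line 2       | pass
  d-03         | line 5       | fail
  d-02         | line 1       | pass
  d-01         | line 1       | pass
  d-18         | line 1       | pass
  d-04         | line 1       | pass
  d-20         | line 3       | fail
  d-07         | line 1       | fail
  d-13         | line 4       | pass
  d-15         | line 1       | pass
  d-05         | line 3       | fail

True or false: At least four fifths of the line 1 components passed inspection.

False

Truth condition: |A ∩ B| / |A| ≥ 4/5.
A (the restrictor) = {d-10, d-14, d-17, d-00, d-12, d-09, d-16, d-02, d-01, d-18, d-04, d-07, d-15}, |A| = 13.
A ∩ B = {d-10, d-17, d-00, d-09, d-16, d-02, d-01, d-18, d-04, d-15}, so |A ∩ B| = 10.
A ∖ B = {d-14, d-12, d-07}, so |A ∖ B| = 3.
|A ∩ B|/|A| = 10/13, so the statement is false.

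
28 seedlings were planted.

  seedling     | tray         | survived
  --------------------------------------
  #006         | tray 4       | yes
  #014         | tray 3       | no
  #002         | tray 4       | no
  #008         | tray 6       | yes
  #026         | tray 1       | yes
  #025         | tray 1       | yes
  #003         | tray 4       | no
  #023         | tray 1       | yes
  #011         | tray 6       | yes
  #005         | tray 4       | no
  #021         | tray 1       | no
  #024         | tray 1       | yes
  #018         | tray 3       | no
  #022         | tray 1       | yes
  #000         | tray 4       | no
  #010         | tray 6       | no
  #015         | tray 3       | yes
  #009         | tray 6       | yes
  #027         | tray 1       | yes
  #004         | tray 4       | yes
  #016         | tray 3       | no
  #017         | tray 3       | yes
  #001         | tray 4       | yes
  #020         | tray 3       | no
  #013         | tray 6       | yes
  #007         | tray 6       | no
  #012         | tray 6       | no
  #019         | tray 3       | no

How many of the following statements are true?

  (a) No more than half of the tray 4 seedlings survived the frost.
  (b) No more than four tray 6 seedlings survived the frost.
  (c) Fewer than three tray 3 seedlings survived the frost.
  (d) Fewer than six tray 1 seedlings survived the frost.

3

(a) tray 4: |A| = 7, |A ∩ B| = 3; needs |A ∩ B| ≤ |A ∖ B| — true.
(b) tray 6: |A| = 7, |A ∩ B| = 4; needs |A ∩ B| ≤ 4 — true.
(c) tray 3: |A| = 7, |A ∩ B| = 2; needs |A ∩ B| < 3 — true.
(d) tray 1: |A| = 7, |A ∩ B| = 6; needs |A ∩ B| < 6 — false.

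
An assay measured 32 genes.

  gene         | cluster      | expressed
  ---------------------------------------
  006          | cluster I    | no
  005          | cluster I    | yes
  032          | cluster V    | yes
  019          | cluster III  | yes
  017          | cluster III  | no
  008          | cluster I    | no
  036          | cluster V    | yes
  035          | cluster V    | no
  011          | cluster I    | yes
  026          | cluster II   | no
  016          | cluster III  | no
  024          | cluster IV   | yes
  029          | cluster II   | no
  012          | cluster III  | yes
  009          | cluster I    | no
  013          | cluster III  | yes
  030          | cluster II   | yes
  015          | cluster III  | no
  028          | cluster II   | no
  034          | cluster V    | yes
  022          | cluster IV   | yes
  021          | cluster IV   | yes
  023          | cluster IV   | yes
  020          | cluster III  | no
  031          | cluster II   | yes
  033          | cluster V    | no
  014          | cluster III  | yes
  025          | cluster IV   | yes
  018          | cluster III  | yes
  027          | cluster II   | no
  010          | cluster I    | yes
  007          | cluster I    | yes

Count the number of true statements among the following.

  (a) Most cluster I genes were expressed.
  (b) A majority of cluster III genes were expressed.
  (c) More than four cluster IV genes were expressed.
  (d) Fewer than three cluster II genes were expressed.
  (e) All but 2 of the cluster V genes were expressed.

(a) cluster I: |A| = 7, |A ∩ B| = 4; needs |A ∩ B| > |A ∖ B| — true.
(b) cluster III: |A| = 9, |A ∩ B| = 5; needs |A ∩ B| > |A ∖ B| — true.
(c) cluster IV: |A| = 5, |A ∩ B| = 5; needs |A ∩ B| > 4 — true.
(d) cluster II: |A| = 6, |A ∩ B| = 2; needs |A ∩ B| < 3 — true.
(e) cluster V: |A| = 5, |A ∩ B| = 3; needs |A ∖ B| = 2 — true.

5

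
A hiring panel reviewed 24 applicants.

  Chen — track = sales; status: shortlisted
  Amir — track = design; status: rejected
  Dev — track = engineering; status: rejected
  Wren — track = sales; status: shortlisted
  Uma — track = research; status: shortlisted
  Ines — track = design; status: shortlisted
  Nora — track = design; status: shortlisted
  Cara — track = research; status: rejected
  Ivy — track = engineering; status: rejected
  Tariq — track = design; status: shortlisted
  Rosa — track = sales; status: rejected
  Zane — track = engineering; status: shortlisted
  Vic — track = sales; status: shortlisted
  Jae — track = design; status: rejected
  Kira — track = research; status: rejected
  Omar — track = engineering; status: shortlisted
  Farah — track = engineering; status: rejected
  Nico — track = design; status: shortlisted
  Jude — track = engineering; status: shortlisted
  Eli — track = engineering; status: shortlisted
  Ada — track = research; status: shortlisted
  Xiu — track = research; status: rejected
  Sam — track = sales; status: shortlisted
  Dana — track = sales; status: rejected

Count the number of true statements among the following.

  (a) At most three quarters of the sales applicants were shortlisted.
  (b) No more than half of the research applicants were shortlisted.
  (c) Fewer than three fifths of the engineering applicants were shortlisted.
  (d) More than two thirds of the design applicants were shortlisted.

(a) sales: |A| = 6, |A ∩ B| = 4; needs |A ∩ B| / |A| ≤ 3/4 — true.
(b) research: |A| = 5, |A ∩ B| = 2; needs |A ∩ B| ≤ |A ∖ B| — true.
(c) engineering: |A| = 7, |A ∩ B| = 4; needs |A ∩ B| / |A| < 3/5 — true.
(d) design: |A| = 6, |A ∩ B| = 4; needs |A ∩ B| / |A| > 2/3 — false.

3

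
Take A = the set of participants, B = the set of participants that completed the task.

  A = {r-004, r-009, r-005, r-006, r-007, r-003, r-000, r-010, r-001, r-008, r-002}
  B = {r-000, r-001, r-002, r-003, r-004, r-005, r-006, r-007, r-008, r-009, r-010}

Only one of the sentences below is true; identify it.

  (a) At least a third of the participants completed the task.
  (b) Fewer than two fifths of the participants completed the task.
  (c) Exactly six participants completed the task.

|A| = 11, |A ∩ B| = 11, |A ∖ B| = 0.
(a) requires |A ∩ B| / |A| ≥ 1/3: true.
(b) requires |A ∩ B| / |A| < 2/5: false.
(c) requires |A ∩ B| = 6: false.

(a)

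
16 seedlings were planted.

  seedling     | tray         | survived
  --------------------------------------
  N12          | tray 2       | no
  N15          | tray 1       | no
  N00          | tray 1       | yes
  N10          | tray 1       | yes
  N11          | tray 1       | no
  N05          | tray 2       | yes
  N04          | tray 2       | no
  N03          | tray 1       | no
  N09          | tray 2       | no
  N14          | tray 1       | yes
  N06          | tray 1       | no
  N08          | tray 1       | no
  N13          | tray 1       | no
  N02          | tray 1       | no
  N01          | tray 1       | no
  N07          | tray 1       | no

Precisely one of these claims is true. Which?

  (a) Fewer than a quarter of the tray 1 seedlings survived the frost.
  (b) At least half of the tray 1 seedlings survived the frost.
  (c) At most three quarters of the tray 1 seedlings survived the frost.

(c)

|A| = 12, |A ∩ B| = 3, |A ∖ B| = 9.
(a) requires |A ∩ B| / |A| < 1/4: false.
(b) requires |A ∩ B| ≥ |A ∖ B|: false.
(c) requires |A ∩ B| / |A| ≤ 3/4: true.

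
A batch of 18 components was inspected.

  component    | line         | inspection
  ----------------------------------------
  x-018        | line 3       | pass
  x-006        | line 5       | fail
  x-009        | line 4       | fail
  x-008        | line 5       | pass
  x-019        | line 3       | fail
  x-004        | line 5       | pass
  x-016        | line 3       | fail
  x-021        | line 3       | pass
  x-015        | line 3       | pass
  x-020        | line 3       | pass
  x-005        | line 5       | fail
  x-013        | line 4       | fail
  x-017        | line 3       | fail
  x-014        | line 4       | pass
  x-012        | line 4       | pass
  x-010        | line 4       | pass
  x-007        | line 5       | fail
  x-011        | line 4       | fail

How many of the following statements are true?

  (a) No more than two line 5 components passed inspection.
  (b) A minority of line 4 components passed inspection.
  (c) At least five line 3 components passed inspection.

(a) line 5: |A| = 5, |A ∩ B| = 2; needs |A ∩ B| ≤ 2 — true.
(b) line 4: |A| = 6, |A ∩ B| = 3; needs |A ∩ B| < |A ∖ B| — false.
(c) line 3: |A| = 7, |A ∩ B| = 4; needs |A ∩ B| ≥ 5 — false.

1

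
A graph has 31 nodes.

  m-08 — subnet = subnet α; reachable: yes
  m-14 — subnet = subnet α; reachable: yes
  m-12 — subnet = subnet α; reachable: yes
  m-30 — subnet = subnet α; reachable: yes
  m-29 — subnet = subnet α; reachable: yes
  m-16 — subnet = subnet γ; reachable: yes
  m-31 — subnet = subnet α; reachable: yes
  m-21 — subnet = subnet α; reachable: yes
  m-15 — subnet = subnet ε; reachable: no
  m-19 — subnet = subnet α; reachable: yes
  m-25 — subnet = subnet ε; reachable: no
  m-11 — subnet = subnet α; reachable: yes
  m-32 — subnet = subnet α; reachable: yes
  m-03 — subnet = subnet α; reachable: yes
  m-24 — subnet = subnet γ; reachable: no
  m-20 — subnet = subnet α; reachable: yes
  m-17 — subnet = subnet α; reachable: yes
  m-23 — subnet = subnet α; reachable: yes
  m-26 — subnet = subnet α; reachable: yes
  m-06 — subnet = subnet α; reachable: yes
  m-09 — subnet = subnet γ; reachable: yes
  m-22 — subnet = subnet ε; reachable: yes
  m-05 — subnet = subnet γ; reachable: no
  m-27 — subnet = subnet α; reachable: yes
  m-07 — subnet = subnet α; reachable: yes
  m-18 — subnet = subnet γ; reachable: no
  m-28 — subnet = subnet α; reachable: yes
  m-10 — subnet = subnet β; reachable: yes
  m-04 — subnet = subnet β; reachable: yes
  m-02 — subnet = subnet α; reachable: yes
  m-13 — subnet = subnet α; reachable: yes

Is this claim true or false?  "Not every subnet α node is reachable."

'Not every subnet α node is reachable' holds iff A ⊄ B (|A ∖ B| ≥ 1).
|A| = 21, |A ∩ B| = 21, |A ∖ B| = 0.
So the statement is false.

False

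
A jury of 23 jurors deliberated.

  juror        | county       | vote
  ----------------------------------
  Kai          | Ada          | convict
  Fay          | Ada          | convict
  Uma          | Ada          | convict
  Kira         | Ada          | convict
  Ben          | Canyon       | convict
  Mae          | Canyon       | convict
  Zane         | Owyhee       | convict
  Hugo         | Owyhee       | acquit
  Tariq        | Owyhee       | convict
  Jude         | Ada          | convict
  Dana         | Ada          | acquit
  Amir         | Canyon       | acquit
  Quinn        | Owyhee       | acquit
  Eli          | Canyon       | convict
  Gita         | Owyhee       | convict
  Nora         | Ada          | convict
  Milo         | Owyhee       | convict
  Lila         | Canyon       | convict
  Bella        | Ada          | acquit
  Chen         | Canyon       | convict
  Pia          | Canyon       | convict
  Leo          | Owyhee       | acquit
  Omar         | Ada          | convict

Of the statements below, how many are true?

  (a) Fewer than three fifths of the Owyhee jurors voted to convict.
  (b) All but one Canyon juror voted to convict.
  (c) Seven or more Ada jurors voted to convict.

3

(a) Owyhee: |A| = 7, |A ∩ B| = 4; needs |A ∩ B| / |A| < 3/5 — true.
(b) Canyon: |A| = 7, |A ∩ B| = 6; needs |A ∖ B| = 1 — true.
(c) Ada: |A| = 9, |A ∩ B| = 7; needs |A ∩ B| ≥ 7 — true.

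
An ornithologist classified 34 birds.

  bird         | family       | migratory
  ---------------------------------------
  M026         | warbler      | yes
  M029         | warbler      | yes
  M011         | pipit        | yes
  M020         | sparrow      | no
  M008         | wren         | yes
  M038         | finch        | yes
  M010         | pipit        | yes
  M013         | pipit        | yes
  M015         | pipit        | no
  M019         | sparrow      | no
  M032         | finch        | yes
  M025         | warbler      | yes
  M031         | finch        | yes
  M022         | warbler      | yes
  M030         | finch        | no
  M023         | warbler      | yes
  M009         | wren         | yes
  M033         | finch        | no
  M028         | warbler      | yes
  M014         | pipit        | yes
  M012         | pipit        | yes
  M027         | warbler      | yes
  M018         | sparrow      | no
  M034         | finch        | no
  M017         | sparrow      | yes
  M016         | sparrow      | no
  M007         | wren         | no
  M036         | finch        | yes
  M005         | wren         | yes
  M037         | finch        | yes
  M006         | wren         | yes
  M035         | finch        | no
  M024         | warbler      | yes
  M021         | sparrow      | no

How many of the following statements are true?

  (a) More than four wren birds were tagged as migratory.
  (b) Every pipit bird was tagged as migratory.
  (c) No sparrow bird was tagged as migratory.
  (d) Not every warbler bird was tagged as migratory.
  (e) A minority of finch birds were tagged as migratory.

(a) wren: |A| = 5, |A ∩ B| = 4; needs |A ∩ B| > 4 — false.
(b) pipit: |A| = 6, |A ∩ B| = 5; needs A ⊆ B, i.e. every element of A is in B (|A ∖ B| = 0) — false.
(c) sparrow: |A| = 6, |A ∩ B| = 1; needs A ∩ B = ∅ (|A ∩ B| = 0) — false.
(d) warbler: |A| = 8, |A ∩ B| = 8; needs A ⊄ B (|A ∖ B| ≥ 1) — false.
(e) finch: |A| = 9, |A ∩ B| = 5; needs |A ∩ B| < |A ∖ B| — false.

0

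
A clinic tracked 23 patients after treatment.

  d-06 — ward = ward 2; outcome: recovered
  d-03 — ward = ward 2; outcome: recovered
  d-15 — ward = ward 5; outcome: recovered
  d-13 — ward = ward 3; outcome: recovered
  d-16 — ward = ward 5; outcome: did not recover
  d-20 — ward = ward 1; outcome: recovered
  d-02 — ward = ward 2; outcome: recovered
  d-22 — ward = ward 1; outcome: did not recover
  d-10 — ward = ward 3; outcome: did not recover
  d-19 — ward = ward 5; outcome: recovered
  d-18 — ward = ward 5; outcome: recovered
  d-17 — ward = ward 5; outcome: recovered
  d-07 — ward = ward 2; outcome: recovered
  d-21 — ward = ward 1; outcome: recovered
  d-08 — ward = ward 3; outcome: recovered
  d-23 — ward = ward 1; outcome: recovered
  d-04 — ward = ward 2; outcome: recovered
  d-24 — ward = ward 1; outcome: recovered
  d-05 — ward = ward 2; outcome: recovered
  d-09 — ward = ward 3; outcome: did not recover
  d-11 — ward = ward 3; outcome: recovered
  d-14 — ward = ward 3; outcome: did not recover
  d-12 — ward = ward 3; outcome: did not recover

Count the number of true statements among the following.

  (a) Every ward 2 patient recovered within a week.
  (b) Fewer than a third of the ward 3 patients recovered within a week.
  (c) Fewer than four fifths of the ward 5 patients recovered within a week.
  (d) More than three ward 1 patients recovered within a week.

(a) ward 2: |A| = 6, |A ∩ B| = 6; needs A ⊆ B, i.e. every element of A is in B (|A ∖ B| = 0) — true.
(b) ward 3: |A| = 7, |A ∩ B| = 3; needs |A ∩ B| / |A| < 1/3 — false.
(c) ward 5: |A| = 5, |A ∩ B| = 4; needs |A ∩ B| / |A| < 4/5 — false.
(d) ward 1: |A| = 5, |A ∩ B| = 4; needs |A ∩ B| > 3 — true.

2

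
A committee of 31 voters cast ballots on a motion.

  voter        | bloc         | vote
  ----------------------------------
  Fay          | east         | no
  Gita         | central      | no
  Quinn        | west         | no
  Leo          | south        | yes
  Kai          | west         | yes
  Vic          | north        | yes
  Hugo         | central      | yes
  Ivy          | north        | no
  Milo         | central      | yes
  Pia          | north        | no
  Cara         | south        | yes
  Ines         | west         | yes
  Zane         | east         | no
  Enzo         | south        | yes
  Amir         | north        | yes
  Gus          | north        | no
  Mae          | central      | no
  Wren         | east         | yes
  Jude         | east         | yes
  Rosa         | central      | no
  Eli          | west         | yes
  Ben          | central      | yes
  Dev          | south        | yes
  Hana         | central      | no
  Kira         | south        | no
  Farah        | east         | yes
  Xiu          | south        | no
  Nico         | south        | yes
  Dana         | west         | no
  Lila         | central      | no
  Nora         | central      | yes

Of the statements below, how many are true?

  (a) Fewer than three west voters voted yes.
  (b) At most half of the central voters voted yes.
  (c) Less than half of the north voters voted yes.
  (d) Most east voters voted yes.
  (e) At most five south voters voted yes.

4

(a) west: |A| = 5, |A ∩ B| = 3; needs |A ∩ B| < 3 — false.
(b) central: |A| = 9, |A ∩ B| = 4; needs |A ∩ B| ≤ |A ∖ B| — true.
(c) north: |A| = 5, |A ∩ B| = 2; needs |A ∩ B| < |A ∖ B| — true.
(d) east: |A| = 5, |A ∩ B| = 3; needs |A ∩ B| > |A ∖ B| — true.
(e) south: |A| = 7, |A ∩ B| = 5; needs |A ∩ B| ≤ 5 — true.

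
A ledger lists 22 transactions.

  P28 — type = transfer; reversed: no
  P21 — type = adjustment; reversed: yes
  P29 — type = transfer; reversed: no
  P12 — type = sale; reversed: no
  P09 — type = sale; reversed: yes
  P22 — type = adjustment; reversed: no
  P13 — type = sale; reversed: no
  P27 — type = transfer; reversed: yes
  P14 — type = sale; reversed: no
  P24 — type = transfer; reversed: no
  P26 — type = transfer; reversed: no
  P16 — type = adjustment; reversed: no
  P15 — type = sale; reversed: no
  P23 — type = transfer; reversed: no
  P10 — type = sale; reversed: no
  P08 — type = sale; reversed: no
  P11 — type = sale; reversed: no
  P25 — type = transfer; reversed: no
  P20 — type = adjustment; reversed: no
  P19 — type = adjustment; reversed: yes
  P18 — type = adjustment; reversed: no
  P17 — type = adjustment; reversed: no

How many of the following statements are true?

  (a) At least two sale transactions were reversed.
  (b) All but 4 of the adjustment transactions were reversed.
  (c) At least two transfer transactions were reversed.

(a) sale: |A| = 8, |A ∩ B| = 1; needs |A ∩ B| ≥ 2 — false.
(b) adjustment: |A| = 7, |A ∩ B| = 2; needs |A ∖ B| = 4 — false.
(c) transfer: |A| = 7, |A ∩ B| = 1; needs |A ∩ B| ≥ 2 — false.

0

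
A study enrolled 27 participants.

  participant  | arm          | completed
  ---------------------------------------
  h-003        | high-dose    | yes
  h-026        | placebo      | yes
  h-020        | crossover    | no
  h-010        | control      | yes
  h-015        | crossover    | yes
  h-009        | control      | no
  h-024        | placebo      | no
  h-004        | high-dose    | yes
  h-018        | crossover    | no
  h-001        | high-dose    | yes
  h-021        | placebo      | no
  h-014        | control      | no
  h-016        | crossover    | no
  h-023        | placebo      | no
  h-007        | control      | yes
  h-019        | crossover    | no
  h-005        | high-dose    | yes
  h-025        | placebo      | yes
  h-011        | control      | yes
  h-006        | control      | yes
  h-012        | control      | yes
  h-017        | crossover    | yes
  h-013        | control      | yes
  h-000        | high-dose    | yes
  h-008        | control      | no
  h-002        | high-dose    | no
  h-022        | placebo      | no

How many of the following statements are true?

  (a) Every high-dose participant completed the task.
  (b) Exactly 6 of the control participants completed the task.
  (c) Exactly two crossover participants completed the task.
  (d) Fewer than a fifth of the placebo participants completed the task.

2

(a) high-dose: |A| = 6, |A ∩ B| = 5; needs A ⊆ B, i.e. every element of A is in B (|A ∖ B| = 0) — false.
(b) control: |A| = 9, |A ∩ B| = 6; needs |A ∩ B| = 6 — true.
(c) crossover: |A| = 6, |A ∩ B| = 2; needs |A ∩ B| = 2 — true.
(d) placebo: |A| = 6, |A ∩ B| = 2; needs |A ∩ B| / |A| < 1/5 — false.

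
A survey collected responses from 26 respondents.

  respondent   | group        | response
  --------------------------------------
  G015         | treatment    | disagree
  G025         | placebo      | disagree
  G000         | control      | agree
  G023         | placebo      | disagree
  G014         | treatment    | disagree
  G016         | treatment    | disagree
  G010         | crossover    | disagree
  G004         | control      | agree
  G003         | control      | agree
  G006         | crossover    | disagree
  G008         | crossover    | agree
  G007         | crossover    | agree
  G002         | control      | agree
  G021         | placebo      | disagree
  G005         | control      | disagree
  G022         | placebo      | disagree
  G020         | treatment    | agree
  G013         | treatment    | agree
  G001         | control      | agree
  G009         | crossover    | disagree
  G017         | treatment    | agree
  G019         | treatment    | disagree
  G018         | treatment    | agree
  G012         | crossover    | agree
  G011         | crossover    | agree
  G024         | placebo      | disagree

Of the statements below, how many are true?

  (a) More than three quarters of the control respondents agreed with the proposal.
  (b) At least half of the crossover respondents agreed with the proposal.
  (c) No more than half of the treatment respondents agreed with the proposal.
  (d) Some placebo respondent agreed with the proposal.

(a) control: |A| = 6, |A ∩ B| = 5; needs |A ∩ B| / |A| > 3/4 — true.
(b) crossover: |A| = 7, |A ∩ B| = 4; needs |A ∩ B| ≥ |A ∖ B| — true.
(c) treatment: |A| = 8, |A ∩ B| = 4; needs |A ∩ B| ≤ |A ∖ B| — true.
(d) placebo: |A| = 5, |A ∩ B| = 0; needs A ∩ B ≠ ∅ (|A ∩ B| ≥ 1) — false.

3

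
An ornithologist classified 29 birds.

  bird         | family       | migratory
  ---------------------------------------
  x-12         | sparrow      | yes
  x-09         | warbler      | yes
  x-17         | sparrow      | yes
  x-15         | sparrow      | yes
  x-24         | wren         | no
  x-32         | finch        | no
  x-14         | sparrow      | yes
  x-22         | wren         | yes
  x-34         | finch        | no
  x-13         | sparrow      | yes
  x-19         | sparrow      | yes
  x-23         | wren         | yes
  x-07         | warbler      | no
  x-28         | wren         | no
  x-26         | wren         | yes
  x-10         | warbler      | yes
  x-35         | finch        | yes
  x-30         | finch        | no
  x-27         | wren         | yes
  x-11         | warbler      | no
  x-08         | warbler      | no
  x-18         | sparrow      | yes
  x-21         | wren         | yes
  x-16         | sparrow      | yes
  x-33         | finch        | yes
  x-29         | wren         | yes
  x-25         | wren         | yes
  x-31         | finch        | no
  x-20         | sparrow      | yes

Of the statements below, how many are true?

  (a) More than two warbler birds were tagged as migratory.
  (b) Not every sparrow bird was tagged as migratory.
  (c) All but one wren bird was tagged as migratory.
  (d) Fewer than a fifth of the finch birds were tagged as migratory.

0

(a) warbler: |A| = 5, |A ∩ B| = 2; needs |A ∩ B| > 2 — false.
(b) sparrow: |A| = 9, |A ∩ B| = 9; needs A ⊄ B (|A ∖ B| ≥ 1) — false.
(c) wren: |A| = 9, |A ∩ B| = 7; needs |A ∖ B| = 1 — false.
(d) finch: |A| = 6, |A ∩ B| = 2; needs |A ∩ B| / |A| < 1/5 — false.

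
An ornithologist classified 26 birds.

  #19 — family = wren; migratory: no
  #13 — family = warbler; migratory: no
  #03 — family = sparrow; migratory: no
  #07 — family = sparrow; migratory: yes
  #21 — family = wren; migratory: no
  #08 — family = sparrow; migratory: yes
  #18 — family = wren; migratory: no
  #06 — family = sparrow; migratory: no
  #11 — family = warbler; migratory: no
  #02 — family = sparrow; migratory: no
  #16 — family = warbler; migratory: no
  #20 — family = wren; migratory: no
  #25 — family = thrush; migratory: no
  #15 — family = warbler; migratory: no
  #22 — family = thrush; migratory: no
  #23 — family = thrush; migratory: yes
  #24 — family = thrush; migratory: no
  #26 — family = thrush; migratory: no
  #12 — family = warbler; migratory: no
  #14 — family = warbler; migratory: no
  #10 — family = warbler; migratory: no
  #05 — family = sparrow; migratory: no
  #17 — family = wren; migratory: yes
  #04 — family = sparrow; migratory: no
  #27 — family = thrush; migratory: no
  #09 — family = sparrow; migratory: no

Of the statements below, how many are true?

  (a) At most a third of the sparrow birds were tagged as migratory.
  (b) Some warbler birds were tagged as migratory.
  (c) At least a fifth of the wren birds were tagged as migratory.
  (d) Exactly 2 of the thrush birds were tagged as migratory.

2

(a) sparrow: |A| = 8, |A ∩ B| = 2; needs |A ∩ B| / |A| ≤ 1/3 — true.
(b) warbler: |A| = 7, |A ∩ B| = 0; needs A ∩ B ≠ ∅ (|A ∩ B| ≥ 1) — false.
(c) wren: |A| = 5, |A ∩ B| = 1; needs |A ∩ B| / |A| ≥ 1/5 — true.
(d) thrush: |A| = 6, |A ∩ B| = 1; needs |A ∩ B| = 2 — false.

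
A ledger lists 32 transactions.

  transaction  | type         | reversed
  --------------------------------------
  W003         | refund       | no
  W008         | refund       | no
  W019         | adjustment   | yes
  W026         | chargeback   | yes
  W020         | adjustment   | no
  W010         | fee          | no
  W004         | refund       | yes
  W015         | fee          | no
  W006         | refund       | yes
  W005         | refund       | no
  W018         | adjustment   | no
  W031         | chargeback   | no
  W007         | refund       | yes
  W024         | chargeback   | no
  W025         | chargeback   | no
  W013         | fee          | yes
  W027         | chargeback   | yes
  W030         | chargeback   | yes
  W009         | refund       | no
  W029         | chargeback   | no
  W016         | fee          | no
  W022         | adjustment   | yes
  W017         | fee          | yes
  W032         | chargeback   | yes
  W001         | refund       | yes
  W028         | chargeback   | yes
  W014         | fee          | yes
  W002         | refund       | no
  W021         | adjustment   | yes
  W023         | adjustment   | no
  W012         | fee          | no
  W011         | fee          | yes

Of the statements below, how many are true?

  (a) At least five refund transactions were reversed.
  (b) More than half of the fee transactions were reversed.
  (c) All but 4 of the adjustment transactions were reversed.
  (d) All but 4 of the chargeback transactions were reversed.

(a) refund: |A| = 9, |A ∩ B| = 4; needs |A ∩ B| ≥ 5 — false.
(b) fee: |A| = 8, |A ∩ B| = 4; needs |A ∩ B| > |A ∖ B| — false.
(c) adjustment: |A| = 6, |A ∩ B| = 3; needs |A ∖ B| = 4 — false.
(d) chargeback: |A| = 9, |A ∩ B| = 5; needs |A ∖ B| = 4 — true.

1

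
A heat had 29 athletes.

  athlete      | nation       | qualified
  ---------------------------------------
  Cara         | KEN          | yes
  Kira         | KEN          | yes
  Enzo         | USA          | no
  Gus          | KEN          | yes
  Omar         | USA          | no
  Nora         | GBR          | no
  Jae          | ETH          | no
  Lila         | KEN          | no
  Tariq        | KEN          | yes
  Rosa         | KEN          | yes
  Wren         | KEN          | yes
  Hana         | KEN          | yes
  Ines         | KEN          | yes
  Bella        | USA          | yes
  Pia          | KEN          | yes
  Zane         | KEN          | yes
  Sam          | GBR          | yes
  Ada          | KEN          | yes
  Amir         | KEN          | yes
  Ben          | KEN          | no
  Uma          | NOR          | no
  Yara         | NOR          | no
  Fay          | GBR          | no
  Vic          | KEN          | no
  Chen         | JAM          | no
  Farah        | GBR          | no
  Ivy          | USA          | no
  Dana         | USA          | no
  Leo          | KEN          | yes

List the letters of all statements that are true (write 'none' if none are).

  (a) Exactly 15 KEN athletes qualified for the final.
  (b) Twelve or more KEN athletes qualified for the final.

(b)

|A| = 16, |A ∩ B| = 13, |A ∖ B| = 3.
(a) |A ∩ B| = 15: fails.
(b) |A ∩ B| ≥ 12: holds.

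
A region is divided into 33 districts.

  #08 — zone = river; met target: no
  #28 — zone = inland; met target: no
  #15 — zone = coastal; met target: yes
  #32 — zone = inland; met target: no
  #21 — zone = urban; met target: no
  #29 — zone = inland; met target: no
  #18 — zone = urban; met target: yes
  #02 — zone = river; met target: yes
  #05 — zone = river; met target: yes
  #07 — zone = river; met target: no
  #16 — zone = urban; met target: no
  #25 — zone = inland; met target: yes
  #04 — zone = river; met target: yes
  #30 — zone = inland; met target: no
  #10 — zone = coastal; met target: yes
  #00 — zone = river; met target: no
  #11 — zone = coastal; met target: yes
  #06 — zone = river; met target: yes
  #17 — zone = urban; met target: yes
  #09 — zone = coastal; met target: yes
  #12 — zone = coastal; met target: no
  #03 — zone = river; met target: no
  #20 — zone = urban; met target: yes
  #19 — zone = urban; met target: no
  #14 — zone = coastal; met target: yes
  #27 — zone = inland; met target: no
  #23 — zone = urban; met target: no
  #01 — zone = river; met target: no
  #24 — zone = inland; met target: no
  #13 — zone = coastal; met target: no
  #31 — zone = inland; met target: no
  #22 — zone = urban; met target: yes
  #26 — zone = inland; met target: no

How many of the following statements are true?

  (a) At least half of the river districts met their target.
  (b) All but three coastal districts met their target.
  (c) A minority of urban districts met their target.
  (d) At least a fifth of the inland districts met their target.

0

(a) river: |A| = 9, |A ∩ B| = 4; needs |A ∩ B| ≥ |A ∖ B| — false.
(b) coastal: |A| = 7, |A ∩ B| = 5; needs |A ∖ B| = 3 — false.
(c) urban: |A| = 8, |A ∩ B| = 4; needs |A ∩ B| < |A ∖ B| — false.
(d) inland: |A| = 9, |A ∩ B| = 1; needs |A ∩ B| / |A| ≥ 1/5 — false.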